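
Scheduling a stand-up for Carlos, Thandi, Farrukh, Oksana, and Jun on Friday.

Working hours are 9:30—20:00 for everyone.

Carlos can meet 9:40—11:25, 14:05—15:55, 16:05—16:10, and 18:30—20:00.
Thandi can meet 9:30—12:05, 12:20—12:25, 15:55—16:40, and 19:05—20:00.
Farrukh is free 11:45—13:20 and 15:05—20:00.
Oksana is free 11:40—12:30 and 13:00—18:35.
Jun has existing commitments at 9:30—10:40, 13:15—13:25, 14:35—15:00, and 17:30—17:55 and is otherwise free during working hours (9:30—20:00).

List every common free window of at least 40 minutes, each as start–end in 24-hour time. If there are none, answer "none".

none

Jun free within 09:30–20:00: 10:40–13:15, 13:25–14:35, 15:00–17:30, 17:55–20:00.
Carlos ∩ Thandi: 09:40–11:25, 16:05–16:10, 19:05–20:00.
Carlos ∩ Thandi ∩ Farrukh: 16:05–16:10, 19:05–20:00.
Carlos ∩ Thandi ∩ Farrukh ∩ Oksana: 16:05–16:10.
Carlos ∩ Thandi ∩ Farrukh ∩ Oksana ∩ Jun: 16:05–16:10.
Windows ≥ 40 min: (none).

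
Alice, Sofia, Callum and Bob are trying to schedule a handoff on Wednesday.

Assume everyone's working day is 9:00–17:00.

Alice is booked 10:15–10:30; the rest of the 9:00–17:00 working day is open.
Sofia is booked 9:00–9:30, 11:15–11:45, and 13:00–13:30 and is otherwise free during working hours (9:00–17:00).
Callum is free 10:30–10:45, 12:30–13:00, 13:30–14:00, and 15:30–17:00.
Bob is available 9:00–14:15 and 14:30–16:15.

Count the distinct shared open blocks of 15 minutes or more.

4

Alice free within 09:00–17:00: 09:00–10:15, 10:30–17:00.
Sofia free within 09:00–17:00: 09:30–11:15, 11:45–13:00, 13:30–17:00.
Alice ∩ Sofia: 09:30–10:15, 10:30–11:15, 11:45–13:00, 13:30–17:00.
Alice ∩ Sofia ∩ Callum: 10:30–10:45, 12:30–13:00, 13:30–14:00, 15:30–17:00.
Alice ∩ Sofia ∩ Callum ∩ Bob: 10:30–10:45, 12:30–13:00, 13:30–14:00, 15:30–16:15.
Windows ≥ 15 min: 10:30–10:45, 12:30–13:00, 13:30–14:00, 15:30–16:15.
That's 4 windows.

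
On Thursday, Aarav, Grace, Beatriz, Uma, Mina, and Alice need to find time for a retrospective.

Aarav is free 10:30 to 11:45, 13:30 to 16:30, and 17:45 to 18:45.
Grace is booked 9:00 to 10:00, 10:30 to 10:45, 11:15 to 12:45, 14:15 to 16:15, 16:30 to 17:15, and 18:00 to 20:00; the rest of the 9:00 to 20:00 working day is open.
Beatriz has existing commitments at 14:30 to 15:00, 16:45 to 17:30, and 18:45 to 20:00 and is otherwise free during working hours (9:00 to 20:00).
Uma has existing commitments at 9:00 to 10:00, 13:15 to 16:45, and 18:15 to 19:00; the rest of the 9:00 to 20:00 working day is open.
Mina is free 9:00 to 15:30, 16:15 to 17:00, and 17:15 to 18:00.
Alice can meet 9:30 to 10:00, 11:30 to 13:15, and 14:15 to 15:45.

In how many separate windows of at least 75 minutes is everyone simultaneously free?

0

Grace free within 09:00–20:00: 10:00–10:30, 10:45–11:15, 12:45–14:15, 16:15–16:30, 17:15–18:00.
Beatriz free within 09:00–20:00: 09:00–14:30, 15:00–16:45, 17:30–18:45.
Uma free within 09:00–20:00: 10:00–13:15, 16:45–18:15, 19:00–20:00.
Aarav ∩ Grace: 10:45–11:15, 13:30–14:15, 16:15–16:30, 17:45–18:00.
Aarav ∩ Grace ∩ Beatriz: 10:45–11:15, 13:30–14:15, 16:15–16:30, 17:45–18:00.
Aarav ∩ Grace ∩ Beatriz ∩ Uma: 10:45–11:15, 17:45–18:00.
Aarav ∩ Grace ∩ Beatriz ∩ Uma ∩ Mina: 10:45–11:15, 17:45–18:00.
Aarav ∩ Grace ∩ Beatriz ∩ Uma ∩ Mina ∩ Alice: (none).
Windows ≥ 75 min: (none).
That's 0 windows.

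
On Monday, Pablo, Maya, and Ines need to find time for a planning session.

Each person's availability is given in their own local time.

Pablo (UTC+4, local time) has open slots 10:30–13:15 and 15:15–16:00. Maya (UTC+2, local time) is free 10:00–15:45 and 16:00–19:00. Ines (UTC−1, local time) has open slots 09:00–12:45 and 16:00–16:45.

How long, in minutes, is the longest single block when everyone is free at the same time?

Pablo → UTC: 06:30–09:15, 11:15–12:00.
Maya → UTC: 08:00–13:45, 14:00–17:00.
Ines → UTC: 10:00–13:45, 17:00–17:45.
Pablo ∩ Maya: 08:00–09:15, 11:15–12:00.
Pablo ∩ Maya ∩ Ines: 11:15–12:00.
Single common window of 45 minutes.

45 minutes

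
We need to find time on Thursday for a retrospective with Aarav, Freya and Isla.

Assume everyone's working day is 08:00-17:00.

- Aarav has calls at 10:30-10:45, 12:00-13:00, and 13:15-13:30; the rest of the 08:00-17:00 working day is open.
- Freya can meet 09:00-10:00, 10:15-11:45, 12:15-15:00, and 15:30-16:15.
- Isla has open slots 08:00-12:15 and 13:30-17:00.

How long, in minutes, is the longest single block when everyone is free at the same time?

Aarav free within 08:00–17:00: 08:00–10:30, 10:45–12:00, 13:00–13:15, 13:30–17:00.
Aarav ∩ Freya: 09:00–10:00, 10:15–10:30, 10:45–11:45, 13:00–13:15, 13:30–15:00, 15:30–16:15.
Aarav ∩ Freya ∩ Isla: 09:00–10:00, 10:15–10:30, 10:45–11:45, 13:30–15:00, 15:30–16:15.
Common window lengths: 60, 15, 60, 90, 45 min; longest is 90.

90 minutes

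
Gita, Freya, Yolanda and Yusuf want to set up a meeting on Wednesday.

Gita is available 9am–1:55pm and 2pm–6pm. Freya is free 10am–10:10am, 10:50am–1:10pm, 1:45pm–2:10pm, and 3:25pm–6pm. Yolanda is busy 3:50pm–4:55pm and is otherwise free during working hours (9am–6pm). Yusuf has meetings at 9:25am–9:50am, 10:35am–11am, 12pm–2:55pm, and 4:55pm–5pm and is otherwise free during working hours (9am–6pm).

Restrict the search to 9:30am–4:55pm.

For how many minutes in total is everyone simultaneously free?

Yolanda free within 09:00–18:00: 09:00–15:50, 16:55–18:00.
Yusuf free within 09:00–18:00: 09:00–09:25, 09:50–10:35, 11:00–12:00, 14:55–16:55, 17:00–18:00.
Gita ∩ Freya: 10:00–10:10, 10:50–13:10, 13:45–13:55, 14:00–14:10, 15:25–18:00.
Gita ∩ Freya ∩ Yolanda: 10:00–10:10, 10:50–13:10, 13:45–13:55, 14:00–14:10, 15:25–15:50, 16:55–18:00.
Gita ∩ Freya ∩ Yolanda ∩ Yusuf: 10:00–10:10, 11:00–12:00, 15:25–15:50, 17:00–18:00.
Restricted to 09:30–16:55: 10:00–10:10, 11:00–12:00, 15:25–15:50.
Total common minutes: 10 + 60 + 25 = 95.

95 minutes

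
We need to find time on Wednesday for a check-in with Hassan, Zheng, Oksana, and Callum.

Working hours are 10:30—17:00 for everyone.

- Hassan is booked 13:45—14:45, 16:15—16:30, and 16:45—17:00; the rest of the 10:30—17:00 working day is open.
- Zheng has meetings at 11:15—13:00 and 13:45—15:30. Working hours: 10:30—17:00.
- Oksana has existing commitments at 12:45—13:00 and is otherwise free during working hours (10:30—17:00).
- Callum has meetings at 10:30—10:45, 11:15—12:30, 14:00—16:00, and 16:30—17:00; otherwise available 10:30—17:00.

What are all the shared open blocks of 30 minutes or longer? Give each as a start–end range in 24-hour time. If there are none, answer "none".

10:45–11:15, 13:00–13:45

Hassan free within 10:30–17:00: 10:30–13:45, 14:45–16:15, 16:30–16:45.
Zheng free within 10:30–17:00: 10:30–11:15, 13:00–13:45, 15:30–17:00.
Oksana free within 10:30–17:00: 10:30–12:45, 13:00–17:00.
Callum free within 10:30–17:00: 10:45–11:15, 12:30–14:00, 16:00–16:30.
Hassan ∩ Zheng: 10:30–11:15, 13:00–13:45, 15:30–16:15, 16:30–16:45.
Hassan ∩ Zheng ∩ Oksana: 10:30–11:15, 13:00–13:45, 15:30–16:15, 16:30–16:45.
Hassan ∩ Zheng ∩ Oksana ∩ Callum: 10:45–11:15, 13:00–13:45, 16:00–16:15.
Windows ≥ 30 min: 10:45–11:15, 13:00–13:45.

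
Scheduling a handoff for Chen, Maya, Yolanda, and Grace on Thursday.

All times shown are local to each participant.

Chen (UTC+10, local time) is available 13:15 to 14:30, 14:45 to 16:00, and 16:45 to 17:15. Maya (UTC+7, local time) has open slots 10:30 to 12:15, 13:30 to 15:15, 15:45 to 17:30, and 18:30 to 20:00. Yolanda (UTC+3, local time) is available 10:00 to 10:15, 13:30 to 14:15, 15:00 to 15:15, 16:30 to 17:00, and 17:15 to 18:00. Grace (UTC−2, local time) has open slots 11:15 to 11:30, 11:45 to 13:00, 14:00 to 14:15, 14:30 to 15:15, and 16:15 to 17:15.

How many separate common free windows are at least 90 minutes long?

Chen → UTC: 03:15–04:30, 04:45–06:00, 06:45–07:15.
Maya → UTC: 03:30–05:15, 06:30–08:15, 08:45–10:30, 11:30–13:00.
Yolanda → UTC: 07:00–07:15, 10:30–11:15, 12:00–12:15, 13:30–14:00, 14:15–15:00.
Grace → UTC: 13:15–13:30, 13:45–15:00, 16:00–16:15, 16:30–17:15, 18:15–19:15.
Chen ∩ Maya: 03:30–04:30, 04:45–05:15, 06:45–07:15.
Chen ∩ Maya ∩ Yolanda: 07:00–07:15.
Chen ∩ Maya ∩ Yolanda ∩ Grace: (none).
Windows ≥ 90 min: (none).
That's 0 windows.

0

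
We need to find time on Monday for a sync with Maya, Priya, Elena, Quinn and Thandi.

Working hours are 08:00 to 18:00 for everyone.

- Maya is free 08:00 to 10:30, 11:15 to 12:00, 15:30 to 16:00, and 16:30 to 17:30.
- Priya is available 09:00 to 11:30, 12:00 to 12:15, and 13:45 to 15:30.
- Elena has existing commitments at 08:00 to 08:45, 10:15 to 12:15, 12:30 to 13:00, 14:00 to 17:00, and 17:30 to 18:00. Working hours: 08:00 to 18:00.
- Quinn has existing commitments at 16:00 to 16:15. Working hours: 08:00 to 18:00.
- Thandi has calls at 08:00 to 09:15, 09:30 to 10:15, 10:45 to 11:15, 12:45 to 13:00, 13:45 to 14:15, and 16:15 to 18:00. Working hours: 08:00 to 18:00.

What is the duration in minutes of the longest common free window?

Elena free within 08:00–18:00: 08:45–10:15, 12:15–12:30, 13:00–14:00, 17:00–17:30.
Quinn free within 08:00–18:00: 08:00–16:00, 16:15–18:00.
Thandi free within 08:00–18:00: 09:15–09:30, 10:15–10:45, 11:15–12:45, 13:00–13:45, 14:15–16:15.
Maya ∩ Priya: 09:00–10:30, 11:15–11:30.
Maya ∩ Priya ∩ Elena: 09:00–10:15.
Maya ∩ Priya ∩ Elena ∩ Quinn: 09:00–10:15.
Maya ∩ Priya ∩ Elena ∩ Quinn ∩ Thandi: 09:15–09:30.
Single common window of 15 minutes.

15 minutes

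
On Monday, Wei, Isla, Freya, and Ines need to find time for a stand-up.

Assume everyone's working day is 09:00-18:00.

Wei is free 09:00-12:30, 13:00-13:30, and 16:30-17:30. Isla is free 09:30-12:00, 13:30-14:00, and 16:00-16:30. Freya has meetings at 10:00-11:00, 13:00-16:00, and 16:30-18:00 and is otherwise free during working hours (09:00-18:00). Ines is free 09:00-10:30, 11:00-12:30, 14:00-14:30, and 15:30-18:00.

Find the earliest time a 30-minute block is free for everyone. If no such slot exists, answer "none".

Freya free within 09:00–18:00: 09:00–10:00, 11:00–13:00, 16:00–16:30.
Wei ∩ Isla: 09:30–12:00.
Wei ∩ Isla ∩ Freya: 09:30–10:00, 11:00–12:00.
Wei ∩ Isla ∩ Freya ∩ Ines: 09:30–10:00, 11:00–12:00.
Windows ≥ 30 min: 09:30–10:00, 11:00–12:00.
Earliest such window starts at 09:30.

09:30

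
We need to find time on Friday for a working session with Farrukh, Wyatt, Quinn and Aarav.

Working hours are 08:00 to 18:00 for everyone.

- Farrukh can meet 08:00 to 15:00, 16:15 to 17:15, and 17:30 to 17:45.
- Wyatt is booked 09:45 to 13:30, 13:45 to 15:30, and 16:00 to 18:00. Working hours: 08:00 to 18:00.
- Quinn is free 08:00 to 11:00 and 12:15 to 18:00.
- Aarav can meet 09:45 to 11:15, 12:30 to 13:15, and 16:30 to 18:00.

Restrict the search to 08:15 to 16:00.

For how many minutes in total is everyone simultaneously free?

Wyatt free within 08:00–18:00: 08:00–09:45, 13:30–13:45, 15:30–16:00.
Farrukh ∩ Wyatt: 08:00–09:45, 13:30–13:45.
Farrukh ∩ Wyatt ∩ Quinn: 08:00–09:45, 13:30–13:45.
Farrukh ∩ Wyatt ∩ Quinn ∩ Aarav: (none).
Restricted to 08:15–16:00: (none).
Total common minutes: 0.

0 minutes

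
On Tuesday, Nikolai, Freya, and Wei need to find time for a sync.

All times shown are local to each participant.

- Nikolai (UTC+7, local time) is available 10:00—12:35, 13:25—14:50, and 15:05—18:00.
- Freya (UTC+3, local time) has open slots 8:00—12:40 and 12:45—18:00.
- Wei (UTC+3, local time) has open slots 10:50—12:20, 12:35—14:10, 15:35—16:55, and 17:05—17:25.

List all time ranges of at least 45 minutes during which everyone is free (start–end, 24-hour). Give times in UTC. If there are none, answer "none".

08:05–09:20, 09:45–11:00

Nikolai → UTC: 03:00–05:35, 06:25–07:50, 08:05–11:00.
Freya → UTC: 05:00–09:40, 09:45–15:00.
Wei → UTC: 07:50–09:20, 09:35–11:10, 12:35–13:55, 14:05–14:25.
Nikolai ∩ Freya: 05:00–05:35, 06:25–07:50, 08:05–09:40, 09:45–11:00.
Nikolai ∩ Freya ∩ Wei: 08:05–09:20, 09:35–09:40, 09:45–11:00.
Windows ≥ 45 min: 08:05–09:20, 09:45–11:00.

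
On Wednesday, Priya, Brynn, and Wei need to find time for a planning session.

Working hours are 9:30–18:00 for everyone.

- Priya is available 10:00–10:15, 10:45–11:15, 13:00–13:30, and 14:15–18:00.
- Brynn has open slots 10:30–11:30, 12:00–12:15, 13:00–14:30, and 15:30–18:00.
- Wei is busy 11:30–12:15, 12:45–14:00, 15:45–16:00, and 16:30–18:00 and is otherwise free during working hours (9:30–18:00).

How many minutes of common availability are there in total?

Wei free within 09:30–18:00: 09:30–11:30, 12:15–12:45, 14:00–15:45, 16:00–16:30.
Priya ∩ Brynn: 10:45–11:15, 13:00–13:30, 14:15–14:30, 15:30–18:00.
Priya ∩ Brynn ∩ Wei: 10:45–11:15, 14:15–14:30, 15:30–15:45, 16:00–16:30.
Total common minutes: 30 + 15 + 15 + 30 = 90.

90 minutes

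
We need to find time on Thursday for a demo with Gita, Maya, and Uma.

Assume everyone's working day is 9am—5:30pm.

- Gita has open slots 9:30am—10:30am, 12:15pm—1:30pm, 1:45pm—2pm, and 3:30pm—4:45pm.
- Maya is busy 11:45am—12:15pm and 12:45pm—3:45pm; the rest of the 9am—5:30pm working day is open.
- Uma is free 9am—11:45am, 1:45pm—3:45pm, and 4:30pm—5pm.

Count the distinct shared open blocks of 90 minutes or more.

0

Maya free within 09:00–17:30: 09:00–11:45, 12:15–12:45, 15:45–17:30.
Gita ∩ Maya: 09:30–10:30, 12:15–12:45, 15:45–16:45.
Gita ∩ Maya ∩ Uma: 09:30–10:30, 16:30–16:45.
Windows ≥ 90 min: (none).
That's 0 windows.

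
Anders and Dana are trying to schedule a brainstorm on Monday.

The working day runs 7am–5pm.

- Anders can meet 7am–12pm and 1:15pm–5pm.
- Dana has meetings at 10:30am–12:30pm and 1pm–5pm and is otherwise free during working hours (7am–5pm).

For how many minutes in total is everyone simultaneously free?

Dana free within 07:00–17:00: 07:00–10:30, 12:30–13:00.
Anders ∩ Dana: 07:00–10:30.
Total common minutes: 210.

210 minutes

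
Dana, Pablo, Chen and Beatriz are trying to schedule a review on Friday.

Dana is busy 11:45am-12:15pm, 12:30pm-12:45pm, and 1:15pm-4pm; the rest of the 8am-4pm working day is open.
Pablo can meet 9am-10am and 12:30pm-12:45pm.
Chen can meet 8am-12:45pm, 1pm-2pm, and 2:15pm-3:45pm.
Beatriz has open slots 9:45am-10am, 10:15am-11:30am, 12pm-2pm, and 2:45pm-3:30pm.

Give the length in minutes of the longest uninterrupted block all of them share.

15 minutes

Dana free within 08:00–16:00: 08:00–11:45, 12:15–12:30, 12:45–13:15.
Dana ∩ Pablo: 09:00–10:00.
Dana ∩ Pablo ∩ Chen: 09:00–10:00.
Dana ∩ Pablo ∩ Chen ∩ Beatriz: 09:45–10:00.
Single common window of 15 minutes.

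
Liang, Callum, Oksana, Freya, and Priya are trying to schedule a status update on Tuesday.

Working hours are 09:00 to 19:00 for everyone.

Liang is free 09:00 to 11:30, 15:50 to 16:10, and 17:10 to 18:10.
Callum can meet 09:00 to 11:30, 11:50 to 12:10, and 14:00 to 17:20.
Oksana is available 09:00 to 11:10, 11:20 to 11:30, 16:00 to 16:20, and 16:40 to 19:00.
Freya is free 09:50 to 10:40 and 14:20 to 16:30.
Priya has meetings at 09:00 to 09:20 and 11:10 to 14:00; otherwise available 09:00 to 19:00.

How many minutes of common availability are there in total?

60 minutes

Priya free within 09:00–19:00: 09:20–11:10, 14:00–19:00.
Liang ∩ Callum: 09:00–11:30, 15:50–16:10, 17:10–17:20.
Liang ∩ Callum ∩ Oksana: 09:00–11:10, 11:20–11:30, 16:00–16:10, 17:10–17:20.
Liang ∩ Callum ∩ Oksana ∩ Freya: 09:50–10:40, 16:00–16:10.
Liang ∩ Callum ∩ Oksana ∩ Freya ∩ Priya: 09:50–10:40, 16:00–16:10.
Total common minutes: 50 + 10 = 60.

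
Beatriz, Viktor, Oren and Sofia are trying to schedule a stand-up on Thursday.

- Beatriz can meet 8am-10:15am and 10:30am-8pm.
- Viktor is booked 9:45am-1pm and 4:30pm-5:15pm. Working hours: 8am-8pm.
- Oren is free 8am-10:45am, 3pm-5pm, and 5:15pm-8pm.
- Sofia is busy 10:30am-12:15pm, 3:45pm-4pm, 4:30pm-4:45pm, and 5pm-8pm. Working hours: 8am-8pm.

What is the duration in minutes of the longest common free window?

105 minutes

Viktor free within 08:00–20:00: 08:00–09:45, 13:00–16:30, 17:15–20:00.
Sofia free within 08:00–20:00: 08:00–10:30, 12:15–15:45, 16:00–16:30, 16:45–17:00.
Beatriz ∩ Viktor: 08:00–09:45, 13:00–16:30, 17:15–20:00.
Beatriz ∩ Viktor ∩ Oren: 08:00–09:45, 15:00–16:30, 17:15–20:00.
Beatriz ∩ Viktor ∩ Oren ∩ Sofia: 08:00–09:45, 15:00–15:45, 16:00–16:30.
Common window lengths: 105, 45, 30 min; longest is 105.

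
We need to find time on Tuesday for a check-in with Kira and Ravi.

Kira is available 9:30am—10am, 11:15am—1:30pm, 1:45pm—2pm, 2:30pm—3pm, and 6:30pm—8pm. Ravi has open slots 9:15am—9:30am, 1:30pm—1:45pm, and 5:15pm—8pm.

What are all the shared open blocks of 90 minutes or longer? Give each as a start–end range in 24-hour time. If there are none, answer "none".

18:30–20:00

Kira ∩ Ravi: 18:30–20:00.
Windows ≥ 90 min: 18:30–20:00.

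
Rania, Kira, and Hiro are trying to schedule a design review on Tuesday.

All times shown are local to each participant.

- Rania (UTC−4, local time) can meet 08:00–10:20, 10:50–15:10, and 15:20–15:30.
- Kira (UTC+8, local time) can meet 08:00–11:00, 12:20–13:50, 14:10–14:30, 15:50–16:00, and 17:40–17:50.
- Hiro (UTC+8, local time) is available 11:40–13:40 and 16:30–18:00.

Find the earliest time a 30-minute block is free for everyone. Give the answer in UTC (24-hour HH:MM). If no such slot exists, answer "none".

none

Rania → UTC: 12:00–14:20, 14:50–19:10, 19:20–19:30.
Kira → UTC: 00:00–03:00, 04:20–05:50, 06:10–06:30, 07:50–08:00, 09:40–09:50.
Hiro → UTC: 03:40–05:40, 08:30–10:00.
Rania ∩ Kira: (none).
Rania ∩ Kira ∩ Hiro: (none).
Windows ≥ 30 min: (none).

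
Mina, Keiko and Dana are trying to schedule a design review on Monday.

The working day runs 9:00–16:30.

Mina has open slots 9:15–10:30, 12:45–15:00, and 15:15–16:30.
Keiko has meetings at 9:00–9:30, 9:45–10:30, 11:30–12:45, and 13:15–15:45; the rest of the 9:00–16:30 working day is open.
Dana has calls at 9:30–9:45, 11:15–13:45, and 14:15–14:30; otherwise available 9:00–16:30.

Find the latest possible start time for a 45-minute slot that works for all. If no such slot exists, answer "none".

Keiko free within 09:00–16:30: 09:30–09:45, 10:30–11:30, 12:45–13:15, 15:45–16:30.
Dana free within 09:00–16:30: 09:00–09:30, 09:45–11:15, 13:45–14:15, 14:30–16:30.
Mina ∩ Keiko: 09:30–09:45, 12:45–13:15, 15:45–16:30.
Mina ∩ Keiko ∩ Dana: 15:45–16:30.
Windows ≥ 45 min: 15:45–16:30.
Latest start in the last window 15:45–16:30 is 16:30 − 45 min = 15:45.

15:45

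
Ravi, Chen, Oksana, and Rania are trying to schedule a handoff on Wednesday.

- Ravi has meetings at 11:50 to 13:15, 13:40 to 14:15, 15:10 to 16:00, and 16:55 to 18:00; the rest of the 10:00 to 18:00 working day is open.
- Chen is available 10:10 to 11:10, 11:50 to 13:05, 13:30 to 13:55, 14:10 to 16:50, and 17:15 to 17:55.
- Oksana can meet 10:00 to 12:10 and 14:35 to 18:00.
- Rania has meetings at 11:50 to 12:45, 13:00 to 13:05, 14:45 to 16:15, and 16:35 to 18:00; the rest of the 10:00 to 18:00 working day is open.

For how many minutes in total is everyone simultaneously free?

Ravi free within 10:00–18:00: 10:00–11:50, 13:15–13:40, 14:15–15:10, 16:00–16:55.
Rania free within 10:00–18:00: 10:00–11:50, 12:45–13:00, 13:05–14:45, 16:15–16:35.
Ravi ∩ Chen: 10:10–11:10, 13:30–13:40, 14:15–15:10, 16:00–16:50.
Ravi ∩ Chen ∩ Oksana: 10:10–11:10, 14:35–15:10, 16:00–16:50.
Ravi ∩ Chen ∩ Oksana ∩ Rania: 10:10–11:10, 14:35–14:45, 16:15–16:35.
Total common minutes: 60 + 10 + 20 = 90.

90 minutes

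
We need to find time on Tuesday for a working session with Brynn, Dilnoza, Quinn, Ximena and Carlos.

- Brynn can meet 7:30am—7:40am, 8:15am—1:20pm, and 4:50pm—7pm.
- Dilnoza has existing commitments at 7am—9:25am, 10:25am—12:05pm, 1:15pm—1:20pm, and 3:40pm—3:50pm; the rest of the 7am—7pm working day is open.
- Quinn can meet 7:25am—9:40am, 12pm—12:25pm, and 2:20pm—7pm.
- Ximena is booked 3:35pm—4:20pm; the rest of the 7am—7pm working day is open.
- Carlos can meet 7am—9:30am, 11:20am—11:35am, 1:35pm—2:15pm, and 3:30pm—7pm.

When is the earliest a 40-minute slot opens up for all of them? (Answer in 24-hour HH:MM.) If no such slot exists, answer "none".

Dilnoza free within 07:00–19:00: 09:25–10:25, 12:05–13:15, 13:20–15:40, 15:50–19:00.
Ximena free within 07:00–19:00: 07:00–15:35, 16:20–19:00.
Brynn ∩ Dilnoza: 09:25–10:25, 12:05–13:15, 16:50–19:00.
Brynn ∩ Dilnoza ∩ Quinn: 09:25–09:40, 12:05–12:25, 16:50–19:00.
Brynn ∩ Dilnoza ∩ Quinn ∩ Ximena: 09:25–09:40, 12:05–12:25, 16:50–19:00.
Brynn ∩ Dilnoza ∩ Quinn ∩ Ximena ∩ Carlos: 09:25–09:30, 16:50–19:00.
Windows ≥ 40 min: 16:50–19:00.
Earliest such window starts at 16:50.

16:50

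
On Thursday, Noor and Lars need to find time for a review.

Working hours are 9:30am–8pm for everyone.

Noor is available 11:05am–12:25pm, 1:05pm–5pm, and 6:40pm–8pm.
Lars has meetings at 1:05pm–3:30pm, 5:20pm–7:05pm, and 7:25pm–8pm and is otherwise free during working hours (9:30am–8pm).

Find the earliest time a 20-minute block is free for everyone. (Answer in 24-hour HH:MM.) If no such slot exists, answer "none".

Lars free within 09:30–20:00: 09:30–13:05, 15:30–17:20, 19:05–19:25.
Noor ∩ Lars: 11:05–12:25, 15:30–17:00, 19:05–19:25.
Windows ≥ 20 min: 11:05–12:25, 15:30–17:00, 19:05–19:25.
Earliest such window starts at 11:05.

11:05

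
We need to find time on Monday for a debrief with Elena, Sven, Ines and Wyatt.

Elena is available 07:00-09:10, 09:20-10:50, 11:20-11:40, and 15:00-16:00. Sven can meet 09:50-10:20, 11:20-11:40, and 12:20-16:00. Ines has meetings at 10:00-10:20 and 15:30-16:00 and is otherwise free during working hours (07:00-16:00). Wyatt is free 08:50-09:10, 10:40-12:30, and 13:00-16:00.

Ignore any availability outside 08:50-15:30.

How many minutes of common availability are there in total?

Ines free within 07:00–16:00: 07:00–10:00, 10:20–15:30.
Elena ∩ Sven: 09:50–10:20, 11:20–11:40, 15:00–16:00.
Elena ∩ Sven ∩ Ines: 09:50–10:00, 11:20–11:40, 15:00–15:30.
Elena ∩ Sven ∩ Ines ∩ Wyatt: 11:20–11:40, 15:00–15:30.
Restricted to 08:50–15:30: 11:20–11:40, 15:00–15:30.
Total common minutes: 20 + 30 = 50.

50 minutes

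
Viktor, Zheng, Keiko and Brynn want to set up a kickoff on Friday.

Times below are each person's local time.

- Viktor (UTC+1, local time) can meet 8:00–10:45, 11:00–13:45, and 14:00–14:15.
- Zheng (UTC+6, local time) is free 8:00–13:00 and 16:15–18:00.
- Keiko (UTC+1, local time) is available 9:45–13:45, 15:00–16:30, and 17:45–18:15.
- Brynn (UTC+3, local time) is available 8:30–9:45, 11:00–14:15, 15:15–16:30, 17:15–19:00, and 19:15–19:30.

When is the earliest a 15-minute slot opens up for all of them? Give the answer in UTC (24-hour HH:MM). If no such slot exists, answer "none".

10:15

Viktor → UTC: 07:00–09:45, 10:00–12:45, 13:00–13:15.
Zheng → UTC: 02:00–07:00, 10:15–12:00.
Keiko → UTC: 08:45–12:45, 14:00–15:30, 16:45–17:15.
Brynn → UTC: 05:30–06:45, 08:00–11:15, 12:15–13:30, 14:15–16:00, 16:15–16:30.
Viktor ∩ Zheng: 10:15–12:00.
Viktor ∩ Zheng ∩ Keiko: 10:15–12:00.
Viktor ∩ Zheng ∩ Keiko ∩ Brynn: 10:15–11:15.
Windows ≥ 15 min: 10:15–11:15.
Earliest such window starts at 10:15.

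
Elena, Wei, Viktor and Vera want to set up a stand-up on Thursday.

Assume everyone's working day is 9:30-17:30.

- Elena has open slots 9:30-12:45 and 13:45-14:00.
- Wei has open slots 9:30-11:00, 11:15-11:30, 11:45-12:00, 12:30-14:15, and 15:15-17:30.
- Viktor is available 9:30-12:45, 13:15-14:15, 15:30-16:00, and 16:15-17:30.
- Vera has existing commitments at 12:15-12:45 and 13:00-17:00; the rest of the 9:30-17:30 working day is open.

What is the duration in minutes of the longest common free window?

Vera free within 09:30–17:30: 09:30–12:15, 12:45–13:00, 17:00–17:30.
Elena ∩ Wei: 09:30–11:00, 11:15–11:30, 11:45–12:00, 12:30–12:45, 13:45–14:00.
Elena ∩ Wei ∩ Viktor: 09:30–11:00, 11:15–11:30, 11:45–12:00, 12:30–12:45, 13:45–14:00.
Elena ∩ Wei ∩ Viktor ∩ Vera: 09:30–11:00, 11:15–11:30, 11:45–12:00.
Common window lengths: 90, 15, 15 min; longest is 90.

90 minutes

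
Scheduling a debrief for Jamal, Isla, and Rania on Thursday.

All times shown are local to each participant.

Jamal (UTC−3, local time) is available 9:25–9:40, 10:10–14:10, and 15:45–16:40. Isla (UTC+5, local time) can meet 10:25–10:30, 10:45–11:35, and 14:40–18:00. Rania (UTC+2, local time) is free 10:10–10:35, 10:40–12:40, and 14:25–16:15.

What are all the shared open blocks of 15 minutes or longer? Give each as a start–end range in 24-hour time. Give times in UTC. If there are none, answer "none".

Jamal → UTC: 12:25–12:40, 13:10–17:10, 18:45–19:40.
Isla → UTC: 05:25–05:30, 05:45–06:35, 09:40–13:00.
Rania → UTC: 08:10–08:35, 08:40–10:40, 12:25–14:15.
Jamal ∩ Isla: 12:25–12:40.
Jamal ∩ Isla ∩ Rania: 12:25–12:40.
Windows ≥ 15 min: 12:25–12:40.

12:25–12:40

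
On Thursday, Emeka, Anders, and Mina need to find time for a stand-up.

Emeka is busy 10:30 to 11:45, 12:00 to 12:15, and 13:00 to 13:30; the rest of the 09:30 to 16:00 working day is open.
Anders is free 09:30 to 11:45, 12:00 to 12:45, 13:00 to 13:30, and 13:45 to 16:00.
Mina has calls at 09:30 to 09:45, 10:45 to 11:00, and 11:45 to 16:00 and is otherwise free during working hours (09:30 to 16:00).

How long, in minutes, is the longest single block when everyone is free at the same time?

45 minutes

Emeka free within 09:30–16:00: 09:30–10:30, 11:45–12:00, 12:15–13:00, 13:30–16:00.
Mina free within 09:30–16:00: 09:45–10:45, 11:00–11:45.
Emeka ∩ Anders: 09:30–10:30, 12:15–12:45, 13:45–16:00.
Emeka ∩ Anders ∩ Mina: 09:45–10:30.
Single common window of 45 minutes.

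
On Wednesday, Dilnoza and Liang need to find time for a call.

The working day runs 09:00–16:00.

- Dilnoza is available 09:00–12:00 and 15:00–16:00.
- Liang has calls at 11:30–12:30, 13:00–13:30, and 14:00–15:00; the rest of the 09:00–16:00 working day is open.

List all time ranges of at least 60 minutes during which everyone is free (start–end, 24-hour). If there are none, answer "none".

Liang free within 09:00–16:00: 09:00–11:30, 12:30–13:00, 13:30–14:00, 15:00–16:00.
Dilnoza ∩ Liang: 09:00–11:30, 15:00–16:00.
Windows ≥ 60 min: 09:00–11:30, 15:00–16:00.

09:00–11:30, 15:00–16:00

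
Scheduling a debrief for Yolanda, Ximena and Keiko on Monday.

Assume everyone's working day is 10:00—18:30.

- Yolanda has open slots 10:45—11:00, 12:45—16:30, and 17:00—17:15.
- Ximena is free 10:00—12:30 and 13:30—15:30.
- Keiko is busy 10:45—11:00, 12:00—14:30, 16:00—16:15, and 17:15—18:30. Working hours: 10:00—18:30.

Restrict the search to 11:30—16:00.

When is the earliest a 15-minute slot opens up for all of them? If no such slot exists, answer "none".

14:30

Keiko free within 10:00–18:30: 10:00–10:45, 11:00–12:00, 14:30–16:00, 16:15–17:15.
Yolanda ∩ Ximena: 10:45–11:00, 13:30–15:30.
Yolanda ∩ Ximena ∩ Keiko: 14:30–15:30.
Restricted to 11:30–16:00: 14:30–15:30.
Windows ≥ 15 min: 14:30–15:30.
Earliest such window starts at 14:30.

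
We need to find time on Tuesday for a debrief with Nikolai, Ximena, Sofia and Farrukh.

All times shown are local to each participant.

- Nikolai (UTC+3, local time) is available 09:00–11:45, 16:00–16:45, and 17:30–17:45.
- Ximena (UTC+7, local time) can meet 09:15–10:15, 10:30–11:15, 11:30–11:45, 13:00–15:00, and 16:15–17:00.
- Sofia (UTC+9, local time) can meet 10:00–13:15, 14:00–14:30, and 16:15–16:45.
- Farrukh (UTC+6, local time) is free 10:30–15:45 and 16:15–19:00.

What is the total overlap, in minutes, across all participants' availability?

Nikolai → UTC: 06:00–08:45, 13:00–13:45, 14:30–14:45.
Ximena → UTC: 02:15–03:15, 03:30–04:15, 04:30–04:45, 06:00–08:00, 09:15–10:00.
Sofia → UTC: 01:00–04:15, 05:00–05:30, 07:15–07:45.
Farrukh → UTC: 04:30–09:45, 10:15–13:00.
Nikolai ∩ Ximena: 06:00–08:00.
Nikolai ∩ Ximena ∩ Sofia: 07:15–07:45.
Nikolai ∩ Ximena ∩ Sofia ∩ Farrukh: 07:15–07:45.
Total common minutes: 30.

30 minutes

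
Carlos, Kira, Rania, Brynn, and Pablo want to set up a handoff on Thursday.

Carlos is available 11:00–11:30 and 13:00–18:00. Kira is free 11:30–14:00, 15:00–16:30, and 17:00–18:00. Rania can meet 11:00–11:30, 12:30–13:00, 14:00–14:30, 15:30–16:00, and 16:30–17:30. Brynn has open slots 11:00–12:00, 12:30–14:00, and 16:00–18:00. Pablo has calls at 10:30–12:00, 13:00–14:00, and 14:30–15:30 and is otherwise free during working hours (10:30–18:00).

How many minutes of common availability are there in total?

Pablo free within 10:30–18:00: 12:00–13:00, 14:00–14:30, 15:30–18:00.
Carlos ∩ Kira: 13:00–14:00, 15:00–16:30, 17:00–18:00.
Carlos ∩ Kira ∩ Rania: 15:30–16:00, 17:00–17:30.
Carlos ∩ Kira ∩ Rania ∩ Brynn: 17:00–17:30.
Carlos ∩ Kira ∩ Rania ∩ Brynn ∩ Pablo: 17:00–17:30.
Total common minutes: 30.

30 minutes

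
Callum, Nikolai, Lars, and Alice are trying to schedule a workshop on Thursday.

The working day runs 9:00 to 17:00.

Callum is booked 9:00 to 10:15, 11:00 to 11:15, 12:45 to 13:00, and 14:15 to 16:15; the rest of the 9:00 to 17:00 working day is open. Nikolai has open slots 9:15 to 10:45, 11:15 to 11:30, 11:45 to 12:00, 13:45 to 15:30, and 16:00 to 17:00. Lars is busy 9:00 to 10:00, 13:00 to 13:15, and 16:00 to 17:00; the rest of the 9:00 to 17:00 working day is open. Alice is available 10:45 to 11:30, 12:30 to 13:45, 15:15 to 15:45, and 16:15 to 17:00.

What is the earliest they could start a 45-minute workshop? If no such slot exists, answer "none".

Callum free within 09:00–17:00: 10:15–11:00, 11:15–12:45, 13:00–14:15, 16:15–17:00.
Lars free within 09:00–17:00: 10:00–13:00, 13:15–16:00.
Callum ∩ Nikolai: 10:15–10:45, 11:15–11:30, 11:45–12:00, 13:45–14:15, 16:15–17:00.
Callum ∩ Nikolai ∩ Lars: 10:15–10:45, 11:15–11:30, 11:45–12:00, 13:45–14:15.
Callum ∩ Nikolai ∩ Lars ∩ Alice: 11:15–11:30.
Windows ≥ 45 min: (none).

none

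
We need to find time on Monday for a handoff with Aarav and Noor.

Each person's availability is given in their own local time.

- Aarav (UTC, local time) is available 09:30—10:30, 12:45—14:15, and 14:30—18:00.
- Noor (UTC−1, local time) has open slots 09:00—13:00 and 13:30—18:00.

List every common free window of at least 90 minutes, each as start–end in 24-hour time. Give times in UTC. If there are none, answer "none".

Aarav → UTC: 09:30–10:30, 12:45–14:15, 14:30–18:00.
Noor → UTC: 10:00–14:00, 14:30–19:00.
Aarav ∩ Noor: 10:00–10:30, 12:45–14:00, 14:30–18:00.
Windows ≥ 90 min: 14:30–18:00.

14:30–18:00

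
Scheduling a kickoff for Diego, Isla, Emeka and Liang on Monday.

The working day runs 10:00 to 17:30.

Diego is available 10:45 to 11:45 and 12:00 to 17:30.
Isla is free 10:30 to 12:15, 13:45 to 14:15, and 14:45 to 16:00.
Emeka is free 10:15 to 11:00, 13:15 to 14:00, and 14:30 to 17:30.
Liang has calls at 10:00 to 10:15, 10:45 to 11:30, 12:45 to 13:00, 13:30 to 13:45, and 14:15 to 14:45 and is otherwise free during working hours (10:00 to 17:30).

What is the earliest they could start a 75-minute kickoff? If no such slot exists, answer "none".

Liang free within 10:00–17:30: 10:15–10:45, 11:30–12:45, 13:00–13:30, 13:45–14:15, 14:45–17:30.
Diego ∩ Isla: 10:45–11:45, 12:00–12:15, 13:45–14:15, 14:45–16:00.
Diego ∩ Isla ∩ Emeka: 10:45–11:00, 13:45–14:00, 14:45–16:00.
Diego ∩ Isla ∩ Emeka ∩ Liang: 13:45–14:00, 14:45–16:00.
Windows ≥ 75 min: 14:45–16:00.
Earliest such window starts at 14:45.

14:45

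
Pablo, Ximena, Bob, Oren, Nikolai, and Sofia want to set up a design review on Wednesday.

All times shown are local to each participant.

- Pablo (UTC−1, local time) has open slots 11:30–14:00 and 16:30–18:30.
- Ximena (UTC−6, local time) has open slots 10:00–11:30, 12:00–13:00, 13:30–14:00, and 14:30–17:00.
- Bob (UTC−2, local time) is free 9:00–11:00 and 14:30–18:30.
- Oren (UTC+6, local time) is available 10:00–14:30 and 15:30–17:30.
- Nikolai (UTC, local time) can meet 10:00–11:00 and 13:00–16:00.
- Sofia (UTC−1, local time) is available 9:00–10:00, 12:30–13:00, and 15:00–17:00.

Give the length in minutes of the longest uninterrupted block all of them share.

Pablo → UTC: 12:30–15:00, 17:30–19:30.
Ximena → UTC: 16:00–17:30, 18:00–19:00, 19:30–20:00, 20:30–23:00.
Bob → UTC: 11:00–13:00, 16:30–20:30.
Oren → UTC: 04:00–08:30, 09:30–11:30.
Nikolai → UTC: 10:00–11:00, 13:00–16:00.
Sofia → UTC: 10:00–11:00, 13:30–14:00, 16:00–18:00.
Pablo ∩ Ximena: 18:00–19:00.
Pablo ∩ Ximena ∩ Bob: 18:00–19:00.
Pablo ∩ Ximena ∩ Bob ∩ Oren: (none).
Pablo ∩ Ximena ∩ Bob ∩ Oren ∩ Nikolai: (none).
Pablo ∩ Ximena ∩ Bob ∩ Oren ∩ Nikolai ∩ Sofia: (none).
No common window.

0 minutes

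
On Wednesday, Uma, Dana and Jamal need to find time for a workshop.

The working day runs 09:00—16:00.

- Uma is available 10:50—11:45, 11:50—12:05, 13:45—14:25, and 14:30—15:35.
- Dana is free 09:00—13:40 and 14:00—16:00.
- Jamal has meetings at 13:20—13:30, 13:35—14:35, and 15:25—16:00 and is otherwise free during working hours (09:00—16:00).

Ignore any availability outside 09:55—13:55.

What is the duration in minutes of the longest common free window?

Jamal free within 09:00–16:00: 09:00–13:20, 13:30–13:35, 14:35–15:25.
Uma ∩ Dana: 10:50–11:45, 11:50–12:05, 14:00–14:25, 14:30–15:35.
Uma ∩ Dana ∩ Jamal: 10:50–11:45, 11:50–12:05, 14:35–15:25.
Restricted to 09:55–13:55: 10:50–11:45, 11:50–12:05.
Common window lengths: 55, 15 min; longest is 55.

55 minutes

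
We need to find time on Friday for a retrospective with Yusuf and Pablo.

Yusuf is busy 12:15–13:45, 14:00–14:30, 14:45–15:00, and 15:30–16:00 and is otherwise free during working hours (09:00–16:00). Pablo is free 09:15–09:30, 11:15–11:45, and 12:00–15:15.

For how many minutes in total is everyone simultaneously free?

Yusuf free within 09:00–16:00: 09:00–12:15, 13:45–14:00, 14:30–14:45, 15:00–15:30.
Yusuf ∩ Pablo: 09:15–09:30, 11:15–11:45, 12:00–12:15, 13:45–14:00, 14:30–14:45, 15:00–15:15.
Total common minutes: 15 + 30 + 15 + 15 + 15 + 15 = 105.

105 minutes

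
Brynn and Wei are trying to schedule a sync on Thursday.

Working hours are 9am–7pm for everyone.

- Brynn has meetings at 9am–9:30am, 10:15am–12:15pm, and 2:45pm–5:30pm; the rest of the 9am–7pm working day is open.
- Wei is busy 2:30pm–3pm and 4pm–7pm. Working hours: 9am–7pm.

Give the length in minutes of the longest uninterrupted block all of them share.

135 minutes

Brynn free within 09:00–19:00: 09:30–10:15, 12:15–14:45, 17:30–19:00.
Wei free within 09:00–19:00: 09:00–14:30, 15:00–16:00.
Brynn ∩ Wei: 09:30–10:15, 12:15–14:30.
Common window lengths: 45, 135 min; longest is 135.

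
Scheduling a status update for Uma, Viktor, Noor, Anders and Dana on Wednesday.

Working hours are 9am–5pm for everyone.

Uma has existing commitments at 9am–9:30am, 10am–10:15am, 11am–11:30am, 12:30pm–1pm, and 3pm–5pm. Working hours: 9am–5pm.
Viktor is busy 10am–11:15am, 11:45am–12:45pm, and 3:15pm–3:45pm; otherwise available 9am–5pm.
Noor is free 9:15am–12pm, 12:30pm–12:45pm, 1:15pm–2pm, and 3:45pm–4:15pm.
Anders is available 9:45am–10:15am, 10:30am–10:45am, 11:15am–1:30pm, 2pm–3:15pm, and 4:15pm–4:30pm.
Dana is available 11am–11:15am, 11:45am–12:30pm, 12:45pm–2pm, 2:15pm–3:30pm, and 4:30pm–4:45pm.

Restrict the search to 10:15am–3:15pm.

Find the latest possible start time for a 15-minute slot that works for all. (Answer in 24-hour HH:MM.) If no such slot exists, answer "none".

Uma free within 09:00–17:00: 09:30–10:00, 10:15–11:00, 11:30–12:30, 13:00–15:00.
Viktor free within 09:00–17:00: 09:00–10:00, 11:15–11:45, 12:45–15:15, 15:45–17:00.
Uma ∩ Viktor: 09:30–10:00, 11:30–11:45, 13:00–15:00.
Uma ∩ Viktor ∩ Noor: 09:30–10:00, 11:30–11:45, 13:15–14:00.
Uma ∩ Viktor ∩ Noor ∩ Anders: 09:45–10:00, 11:30–11:45, 13:15–13:30.
Uma ∩ Viktor ∩ Noor ∩ Anders ∩ Dana: 13:15–13:30.
Restricted to 10:15–15:15: 13:15–13:30.
Windows ≥ 15 min: 13:15–13:30.
Latest start in the last window 13:15–13:30 is 13:30 − 15 min = 13:15.

13:15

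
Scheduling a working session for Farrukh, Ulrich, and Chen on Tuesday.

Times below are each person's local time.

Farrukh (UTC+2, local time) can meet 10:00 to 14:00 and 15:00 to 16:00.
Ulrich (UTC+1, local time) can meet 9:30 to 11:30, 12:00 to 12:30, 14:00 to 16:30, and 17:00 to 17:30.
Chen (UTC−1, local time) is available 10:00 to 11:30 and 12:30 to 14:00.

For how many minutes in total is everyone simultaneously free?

Farrukh → UTC: 08:00–12:00, 13:00–14:00.
Ulrich → UTC: 08:30–10:30, 11:00–11:30, 13:00–15:30, 16:00–16:30.
Chen → UTC: 11:00–12:30, 13:30–15:00.
Farrukh ∩ Ulrich: 08:30–10:30, 11:00–11:30, 13:00–14:00.
Farrukh ∩ Ulrich ∩ Chen: 11:00–11:30, 13:30–14:00.
Total common minutes: 30 + 30 = 60.

60 minutes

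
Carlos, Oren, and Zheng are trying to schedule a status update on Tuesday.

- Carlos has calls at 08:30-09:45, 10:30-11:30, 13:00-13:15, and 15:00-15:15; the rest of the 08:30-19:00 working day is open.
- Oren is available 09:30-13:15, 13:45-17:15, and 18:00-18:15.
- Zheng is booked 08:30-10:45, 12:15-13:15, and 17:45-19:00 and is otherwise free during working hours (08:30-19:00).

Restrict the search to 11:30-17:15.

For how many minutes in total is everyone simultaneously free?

240 minutes

Carlos free within 08:30–19:00: 09:45–10:30, 11:30–13:00, 13:15–15:00, 15:15–19:00.
Zheng free within 08:30–19:00: 10:45–12:15, 13:15–17:45.
Carlos ∩ Oren: 09:45–10:30, 11:30–13:00, 13:45–15:00, 15:15–17:15, 18:00–18:15.
Carlos ∩ Oren ∩ Zheng: 11:30–12:15, 13:45–15:00, 15:15–17:15.
Restricted to 11:30–17:15: 11:30–12:15, 13:45–15:00, 15:15–17:15.
Total common minutes: 45 + 75 + 120 = 240.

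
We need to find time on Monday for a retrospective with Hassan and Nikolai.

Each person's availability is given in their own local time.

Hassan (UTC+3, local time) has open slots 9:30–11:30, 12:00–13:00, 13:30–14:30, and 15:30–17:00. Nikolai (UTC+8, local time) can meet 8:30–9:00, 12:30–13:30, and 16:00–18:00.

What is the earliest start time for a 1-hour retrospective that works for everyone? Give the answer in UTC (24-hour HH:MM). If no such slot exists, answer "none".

09:00

Hassan → UTC: 06:30–08:30, 09:00–10:00, 10:30–11:30, 12:30–14:00.
Nikolai → UTC: 00:30–01:00, 04:30–05:30, 08:00–10:00.
Hassan ∩ Nikolai: 08:00–08:30, 09:00–10:00.
Windows ≥ 60 min: 09:00–10:00.
Earliest such window starts at 09:00.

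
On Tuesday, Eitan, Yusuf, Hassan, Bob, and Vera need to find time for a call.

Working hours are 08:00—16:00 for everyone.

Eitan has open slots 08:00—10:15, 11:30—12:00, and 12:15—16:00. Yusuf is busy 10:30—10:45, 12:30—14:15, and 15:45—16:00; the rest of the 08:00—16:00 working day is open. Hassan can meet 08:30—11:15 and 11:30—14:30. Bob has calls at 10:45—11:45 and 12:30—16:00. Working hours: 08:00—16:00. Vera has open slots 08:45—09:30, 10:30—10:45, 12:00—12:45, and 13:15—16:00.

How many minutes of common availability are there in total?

60 minutes

Yusuf free within 08:00–16:00: 08:00–10:30, 10:45–12:30, 14:15–15:45.
Bob free within 08:00–16:00: 08:00–10:45, 11:45–12:30.
Eitan ∩ Yusuf: 08:00–10:15, 11:30–12:00, 12:15–12:30, 14:15–15:45.
Eitan ∩ Yusuf ∩ Hassan: 08:30–10:15, 11:30–12:00, 12:15–12:30, 14:15–14:30.
Eitan ∩ Yusuf ∩ Hassan ∩ Bob: 08:30–10:15, 11:45–12:00, 12:15–12:30.
Eitan ∩ Yusuf ∩ Hassan ∩ Bob ∩ Vera: 08:45–09:30, 12:15–12:30.
Total common minutes: 45 + 15 = 60.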